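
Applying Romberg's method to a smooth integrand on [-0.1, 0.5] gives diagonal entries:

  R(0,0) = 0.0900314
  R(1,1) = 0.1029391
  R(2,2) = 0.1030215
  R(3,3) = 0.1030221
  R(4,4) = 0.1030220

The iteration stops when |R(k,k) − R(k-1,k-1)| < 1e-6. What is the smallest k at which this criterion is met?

k = 3

|R(1,1) − R(0,0)| = 0.0129077 ≥ 1e-6
|R(2,2) − R(1,1)| = 0.0000824 ≥ 1e-6
|R(3,3) − R(2,2)| = 0.0000006 < 1e-6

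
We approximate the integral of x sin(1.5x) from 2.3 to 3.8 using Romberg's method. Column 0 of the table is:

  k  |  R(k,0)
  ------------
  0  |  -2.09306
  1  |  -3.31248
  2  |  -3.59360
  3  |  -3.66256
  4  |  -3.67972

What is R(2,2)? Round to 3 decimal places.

Richardson extrapolation on the trapezoidal column (denominator 4−1=3):
R(1,1) = (4·(-3.31248) − (-2.09306)) / 3 = -3.71895
R(2,1) = -3.59360 + (-3.59360 − (-3.31248))/3 = -3.68731
R(2,2) = -3.68731 + (-3.68731 − (-3.71895))/15 = -3.68520
(Column j=1 coincides with Simpson's rule on the same nodes.)

-3.685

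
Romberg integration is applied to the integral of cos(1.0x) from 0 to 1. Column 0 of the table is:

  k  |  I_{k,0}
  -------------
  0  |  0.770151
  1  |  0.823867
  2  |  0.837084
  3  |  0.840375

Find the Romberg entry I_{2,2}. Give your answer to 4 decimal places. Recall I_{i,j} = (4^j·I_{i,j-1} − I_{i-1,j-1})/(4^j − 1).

0.8415

I_{1,1} = (4·0.823867 − 0.770151) / 3 = 0.841772
I_{2,1} = 0.837084 + (0.837084 − 0.823867)/3 = 0.841490
I_{2,2} = (16·0.841490 − 0.841772) / 15 = 0.841471
(Column j=1 coincides with Simpson's rule on the same nodes.)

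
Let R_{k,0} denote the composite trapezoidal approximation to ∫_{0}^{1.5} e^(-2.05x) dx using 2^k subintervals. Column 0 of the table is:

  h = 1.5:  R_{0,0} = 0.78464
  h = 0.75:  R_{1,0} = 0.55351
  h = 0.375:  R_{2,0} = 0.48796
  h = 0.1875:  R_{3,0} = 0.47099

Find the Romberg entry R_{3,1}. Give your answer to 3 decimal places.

0.465

R_{3,1} = 0.47099 + (0.47099 − 0.48796)/3 = 0.46533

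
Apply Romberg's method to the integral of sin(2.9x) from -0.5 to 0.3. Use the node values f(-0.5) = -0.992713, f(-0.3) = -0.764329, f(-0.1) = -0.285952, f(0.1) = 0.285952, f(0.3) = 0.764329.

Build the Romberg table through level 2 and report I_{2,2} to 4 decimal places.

-0.1808

I_{0,0} (trapezoid, 1 panel, h=0.8000): -0.091354
I_{1,0} (trapezoid, 2 panels, h=0.4000): -0.160058
I_{2,0} (trapezoid, 4 panels, h=0.2000): -0.175704
I_{1,1} = -0.160058 + (-0.160058 − (-0.091354))/3 = -0.182959
I_{2,1} = -0.175704 + (-0.175704 − (-0.160058))/3 = -0.180919
I_{2,2} = -0.180919 + (-0.180919 − (-0.182959))/15 = -0.180783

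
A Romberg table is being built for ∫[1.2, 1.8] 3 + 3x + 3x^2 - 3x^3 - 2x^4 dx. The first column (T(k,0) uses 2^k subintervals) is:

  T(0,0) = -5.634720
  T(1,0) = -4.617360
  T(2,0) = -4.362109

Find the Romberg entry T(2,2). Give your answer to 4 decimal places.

T(1,1) = (4·(-4.617360) − (-5.634720)) / 3 = -4.278240
T(2,1) = -4.362109 + (-4.362109 − (-4.617360))/3 = -4.277025
T(2,2) = (16·(-4.277025) − (-4.278240)) / 15 = -4.276944

-4.2769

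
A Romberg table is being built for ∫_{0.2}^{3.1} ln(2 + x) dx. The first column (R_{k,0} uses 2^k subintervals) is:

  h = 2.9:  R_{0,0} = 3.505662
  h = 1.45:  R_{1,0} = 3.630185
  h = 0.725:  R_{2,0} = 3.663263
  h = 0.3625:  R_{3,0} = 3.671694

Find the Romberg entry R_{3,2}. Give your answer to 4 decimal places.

3.6745

R_{2,1} = (4·3.663263 − 3.630185) / 3 = 3.674289
R_{3,1} = (4·3.671694 − 3.663263) / 3 = 3.674504
R_{3,2} = 3.674504 + (3.674504 − 3.674289)/15 = 3.674518
(Column j=1 coincides with Simpson's rule on the same nodes.)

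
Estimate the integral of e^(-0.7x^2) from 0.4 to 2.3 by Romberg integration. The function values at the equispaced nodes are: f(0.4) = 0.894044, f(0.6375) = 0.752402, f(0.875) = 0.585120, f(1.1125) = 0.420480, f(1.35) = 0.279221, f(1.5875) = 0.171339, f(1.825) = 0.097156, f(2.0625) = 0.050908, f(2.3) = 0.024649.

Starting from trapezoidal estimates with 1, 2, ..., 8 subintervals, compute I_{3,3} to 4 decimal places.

I_{0,0} (trapezoid, 1 panel, h=1.9000): 0.872758
I_{1,0} (trapezoid, 2 panels, h=0.9500): 0.701639
I_{2,0} (trapezoid, 4 panels, h=0.4750): 0.674901
I_{3,0} (trapezoid, 8 panels, h=0.2375): 0.668793
I_{1,1} = 0.701639 + (0.701639 − 0.872758)/3 = 0.644599
I_{2,1} = 0.674901 + (0.674901 − 0.701639)/3 = 0.665988
I_{3,1} = 0.668793 + (0.668793 − 0.674901)/3 = 0.666757
I_{2,2} = 0.665988 + (0.665988 − 0.644599)/15 = 0.667414
I_{3,2} = 0.666757 + (0.666757 − 0.665988)/15 = 0.666808
I_{3,3} = 0.666808 + (0.666808 − 0.667414)/63 = 0.666798

0.6668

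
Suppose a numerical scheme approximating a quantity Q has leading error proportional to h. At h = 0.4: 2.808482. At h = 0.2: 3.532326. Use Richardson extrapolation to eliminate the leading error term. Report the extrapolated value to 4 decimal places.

Extrapolated value = (2·A(h/2) − A(h)) / (2 − 1)
= (2·3.532326 − 2.808482) / 1
= 4.256170 / 1 = 4.256170

4.2562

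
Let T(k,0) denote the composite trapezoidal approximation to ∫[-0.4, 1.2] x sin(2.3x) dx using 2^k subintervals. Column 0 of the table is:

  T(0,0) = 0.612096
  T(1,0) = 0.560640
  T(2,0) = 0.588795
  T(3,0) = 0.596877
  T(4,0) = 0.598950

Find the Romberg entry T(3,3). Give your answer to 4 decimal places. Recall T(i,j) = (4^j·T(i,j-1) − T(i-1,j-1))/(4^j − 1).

0.5996

T(1,1) = (4·0.560640 − 0.612096) / 3 = 0.543488
T(2,1) = 0.588795 + (0.588795 − 0.560640)/3 = 0.598180
T(3,1) = (4·0.596877 − 0.588795) / 3 = 0.599571
T(2,2) = 0.598180 + (0.598180 − 0.543488)/15 = 0.601826
T(3,2) = (16·0.599571 − 0.598180) / 15 = 0.599664
T(3,3) = 0.599664 + (0.599664 − 0.601826)/63 = 0.599630
(Column j=1 coincides with Simpson's rule on the same nodes.)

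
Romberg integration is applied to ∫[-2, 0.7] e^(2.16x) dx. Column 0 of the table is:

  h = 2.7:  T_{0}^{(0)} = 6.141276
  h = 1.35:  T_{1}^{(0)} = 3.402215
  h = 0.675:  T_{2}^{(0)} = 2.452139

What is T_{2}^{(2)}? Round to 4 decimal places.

Richardson extrapolation on the trapezoidal column (denominator 4−1=3):
T_{1}^{(1)} = (4·3.402215 − 6.141276) / 3 = 2.489195
T_{2}^{(1)} = (4·2.452139 − 3.402215) / 3 = 2.135447
T_{2}^{(2)} = 2.135447 + (2.135447 − 2.489195)/15 = 2.111864
(Column j=1 coincides with Simpson's rule on the same nodes.)

2.1119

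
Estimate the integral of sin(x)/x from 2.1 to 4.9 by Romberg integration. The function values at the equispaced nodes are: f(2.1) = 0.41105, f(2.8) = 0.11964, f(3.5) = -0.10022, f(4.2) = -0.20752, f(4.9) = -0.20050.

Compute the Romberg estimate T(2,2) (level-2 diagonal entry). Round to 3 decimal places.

-0.079

T(0,0) (trapezoid, 1 panel, h=2.8000): 0.29477
T(1,0) (trapezoid, 2 panels, h=1.4000): 0.00708
T(2,0) (trapezoid, 4 panels, h=0.7000): -0.05798
T(1,1) = 0.00708 + (0.00708 − 0.29477)/3 = -0.08882
T(2,1) = -0.05798 + (-0.05798 − 0.00708)/3 = -0.07967
T(2,2) = -0.07967 + (-0.07967 − (-0.08882))/15 = -0.07906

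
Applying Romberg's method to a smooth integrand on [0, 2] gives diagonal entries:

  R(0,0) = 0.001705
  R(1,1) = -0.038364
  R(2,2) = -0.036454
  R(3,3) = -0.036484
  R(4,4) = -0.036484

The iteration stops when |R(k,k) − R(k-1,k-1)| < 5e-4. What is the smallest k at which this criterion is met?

k = 3

|R(1,1) − R(0,0)| = 0.040069 ≥ 5e-4
|R(2,2) − R(1,1)| = 0.001910 ≥ 5e-4
|R(3,3) − R(2,2)| = 0.000030 < 5e-4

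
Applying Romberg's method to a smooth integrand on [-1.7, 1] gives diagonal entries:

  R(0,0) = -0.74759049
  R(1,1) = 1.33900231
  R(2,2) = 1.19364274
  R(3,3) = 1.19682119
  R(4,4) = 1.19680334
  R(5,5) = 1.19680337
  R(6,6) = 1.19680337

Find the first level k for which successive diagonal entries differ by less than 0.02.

|R(1,1) − R(0,0)| = 2.08659280 ≥ 0.02
|R(2,2) − R(1,1)| = 0.14535957 ≥ 0.02
|R(3,3) − R(2,2)| = 0.00317845 < 0.02

k = 3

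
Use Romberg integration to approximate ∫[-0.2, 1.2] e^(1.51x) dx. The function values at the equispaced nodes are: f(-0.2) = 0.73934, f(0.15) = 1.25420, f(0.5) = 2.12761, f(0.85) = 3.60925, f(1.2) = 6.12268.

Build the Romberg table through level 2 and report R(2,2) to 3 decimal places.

R(0,0) (trapezoid, 1 panel, h=1.4000): 4.80341
R(1,0) (trapezoid, 2 panels, h=0.7000): 3.89103
R(2,0) (trapezoid, 4 panels, h=0.3500): 3.64772
R(1,1) = 3.89103 + (3.89103 − 4.80341)/3 = 3.58690
R(2,1) = 3.64772 + (3.64772 − 3.89103)/3 = 3.56662
R(2,2) = 3.56662 + (3.56662 − 3.58690)/15 = 3.56527

3.565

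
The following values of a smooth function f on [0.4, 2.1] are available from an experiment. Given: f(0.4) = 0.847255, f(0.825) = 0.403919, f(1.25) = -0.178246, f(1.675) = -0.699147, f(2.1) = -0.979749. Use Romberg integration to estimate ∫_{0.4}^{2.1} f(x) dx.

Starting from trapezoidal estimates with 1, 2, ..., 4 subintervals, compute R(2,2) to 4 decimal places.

R(0,0) (trapezoid, 1 panel, h=1.7000): -0.112620
R(1,0) (trapezoid, 2 panels, h=0.8500): -0.207819
R(2,0) (trapezoid, 4 panels, h=0.4250): -0.229381
R(1,1) = -0.207819 + (-0.207819 − (-0.112620))/3 = -0.239552
R(2,1) = -0.229381 + (-0.229381 − (-0.207819))/3 = -0.236568
R(2,2) = -0.236568 + (-0.236568 − (-0.239552))/15 = -0.236369

-0.2364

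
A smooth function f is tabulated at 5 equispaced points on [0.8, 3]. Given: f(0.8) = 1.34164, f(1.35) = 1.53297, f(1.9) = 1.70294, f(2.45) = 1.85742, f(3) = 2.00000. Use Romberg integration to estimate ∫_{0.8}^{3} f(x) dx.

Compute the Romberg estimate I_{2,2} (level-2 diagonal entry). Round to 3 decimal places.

3.723

I_{0,0} (trapezoid, 1 panel, h=2.2000): 3.67580
I_{1,0} (trapezoid, 2 panels, h=1.1000): 3.71114
I_{2,0} (trapezoid, 4 panels, h=0.5500): 3.72028
I_{1,1} = 3.71114 + (3.71114 − 3.67580)/3 = 3.72292
I_{2,1} = 3.72028 + (3.72028 − 3.71114)/3 = 3.72333
I_{2,2} = 3.72333 + (3.72333 − 3.72292)/15 = 3.72336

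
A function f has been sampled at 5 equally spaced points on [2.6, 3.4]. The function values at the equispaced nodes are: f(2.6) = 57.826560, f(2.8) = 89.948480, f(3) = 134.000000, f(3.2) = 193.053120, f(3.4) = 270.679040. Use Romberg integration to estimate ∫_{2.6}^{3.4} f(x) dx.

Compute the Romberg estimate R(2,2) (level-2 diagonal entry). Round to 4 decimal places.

115.2319

R(0,0) (trapezoid, 1 panel, h=0.8000): 131.402240
R(1,0) (trapezoid, 2 panels, h=0.4000): 119.301120
R(2,0) (trapezoid, 4 panels, h=0.2000): 116.250880
R(1,1) = 119.301120 + (119.301120 − 131.402240)/3 = 115.267413
R(2,1) = 116.250880 + (116.250880 − 119.301120)/3 = 115.234133
R(2,2) = 115.234133 + (115.234133 − 115.267413)/15 = 115.231914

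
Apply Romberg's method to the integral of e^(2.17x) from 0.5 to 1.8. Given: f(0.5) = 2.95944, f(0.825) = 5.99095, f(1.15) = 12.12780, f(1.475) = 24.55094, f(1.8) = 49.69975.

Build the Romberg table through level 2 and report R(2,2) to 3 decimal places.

21.544

R(0,0) (trapezoid, 1 panel, h=1.3000): 34.22847
R(1,0) (trapezoid, 2 panels, h=0.6500): 24.99731
R(2,0) (trapezoid, 4 panels, h=0.3250): 22.42477
R(1,1) = 24.99731 + (24.99731 − 34.22847)/3 = 21.92026
R(2,1) = 22.42477 + (22.42477 − 24.99731)/3 = 21.56726
R(2,2) = 21.56726 + (21.56726 − 21.92026)/15 = 21.54373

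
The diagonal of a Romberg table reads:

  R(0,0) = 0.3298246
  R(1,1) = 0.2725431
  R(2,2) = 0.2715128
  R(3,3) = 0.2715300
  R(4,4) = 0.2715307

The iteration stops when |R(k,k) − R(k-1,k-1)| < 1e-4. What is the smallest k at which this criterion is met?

k = 3

|R(1,1) − R(0,0)| = 0.0572815 ≥ 1e-4
|R(2,2) − R(1,1)| = 0.0010303 ≥ 1e-4
|R(3,3) − R(2,2)| = 0.0000172 < 1e-4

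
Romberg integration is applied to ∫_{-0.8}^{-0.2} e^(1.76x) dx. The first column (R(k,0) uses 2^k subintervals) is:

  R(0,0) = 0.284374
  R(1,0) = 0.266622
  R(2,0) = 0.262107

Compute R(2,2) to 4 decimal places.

R(1,1) = (4·0.266622 − 0.284374) / 3 = 0.260705
R(2,1) = 0.262107 + (0.262107 − 0.266622)/3 = 0.260602
R(2,2) = 0.260602 + (0.260602 − 0.260705)/15 = 0.260595

0.2606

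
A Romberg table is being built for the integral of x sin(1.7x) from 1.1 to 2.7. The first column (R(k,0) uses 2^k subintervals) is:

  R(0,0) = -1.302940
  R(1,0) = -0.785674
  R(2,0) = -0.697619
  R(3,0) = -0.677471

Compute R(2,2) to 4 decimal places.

Richardson extrapolation on the trapezoidal column (denominator 4−1=3):
R(1,1) = -0.785674 + (-0.785674 − (-1.302940))/3 = -0.613252
R(2,1) = -0.697619 + (-0.697619 − (-0.785674))/3 = -0.668267
R(2,2) = (16·(-0.668267) − (-0.613252)) / 15 = -0.671935

-0.6719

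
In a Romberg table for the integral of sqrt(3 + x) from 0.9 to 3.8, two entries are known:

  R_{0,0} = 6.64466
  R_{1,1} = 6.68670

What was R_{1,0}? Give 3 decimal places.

From R_{1,1} = (4·R_{1,0} − R_{0,0})/3, solve for R_{1,0}:
4·R_{1,0} = 3·6.68670 + 6.64466 = 26.70476
R_{1,0} = 6.67619

6.676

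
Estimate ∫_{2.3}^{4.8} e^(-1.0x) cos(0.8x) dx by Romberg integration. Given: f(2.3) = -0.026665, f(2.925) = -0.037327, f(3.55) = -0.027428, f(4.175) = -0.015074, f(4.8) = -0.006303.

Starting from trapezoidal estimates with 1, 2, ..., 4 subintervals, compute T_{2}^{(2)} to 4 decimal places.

T_{0}^{(0)} (trapezoid, 1 panel, h=2.5000): -0.041210
T_{1}^{(0)} (trapezoid, 2 panels, h=1.2500): -0.054890
T_{2}^{(0)} (trapezoid, 4 panels, h=0.6250): -0.060196
T_{1}^{(1)} = -0.054890 + (-0.054890 − (-0.041210))/3 = -0.059450
T_{2}^{(1)} = -0.060196 + (-0.060196 − (-0.054890))/3 = -0.061965
T_{2}^{(2)} = -0.061965 + (-0.061965 − (-0.059450))/15 = -0.062133

-0.0621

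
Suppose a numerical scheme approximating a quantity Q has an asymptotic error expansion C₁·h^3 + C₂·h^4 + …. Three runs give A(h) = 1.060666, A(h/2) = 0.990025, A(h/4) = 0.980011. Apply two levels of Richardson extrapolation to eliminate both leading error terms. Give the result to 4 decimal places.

0.9785

First eliminate the h^3 term (factor 2^3 = 8):
  B₁ = (8·0.990025 − 1.060666)/7 = 0.979933
  B₂ = (8·0.980011 − 0.990025)/7 = 0.978580
Then eliminate the h^4 term (factor 2^4 = 16):
  (16·0.978580 − 0.979933)/15 = 0.978490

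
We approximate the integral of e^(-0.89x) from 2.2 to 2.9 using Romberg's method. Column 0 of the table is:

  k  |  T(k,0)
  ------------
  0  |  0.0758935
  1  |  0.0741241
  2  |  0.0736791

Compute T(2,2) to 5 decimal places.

T(1,1) = 0.0741241 + (0.0741241 − 0.0758935)/3 = 0.0735343
T(2,1) = 0.0736791 + (0.0736791 − 0.0741241)/3 = 0.0735308
T(2,2) = 0.0735308 + (0.0735308 − 0.0735343)/15 = 0.0735306

0.07353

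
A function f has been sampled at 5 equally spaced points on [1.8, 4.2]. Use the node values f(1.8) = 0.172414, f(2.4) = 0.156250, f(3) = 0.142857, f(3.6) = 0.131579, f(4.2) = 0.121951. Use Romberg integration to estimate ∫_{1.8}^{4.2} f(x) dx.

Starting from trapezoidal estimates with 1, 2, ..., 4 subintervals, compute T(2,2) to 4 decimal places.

T(0,0) (trapezoid, 1 panel, h=2.4000): 0.353238
T(1,0) (trapezoid, 2 panels, h=1.2000): 0.348047
T(2,0) (trapezoid, 4 panels, h=0.6000): 0.346721
T(1,1) = 0.348047 + (0.348047 − 0.353238)/3 = 0.346317
T(2,1) = 0.346721 + (0.346721 − 0.348047)/3 = 0.346279
T(2,2) = 0.346279 + (0.346279 − 0.346317)/15 = 0.346276

0.3463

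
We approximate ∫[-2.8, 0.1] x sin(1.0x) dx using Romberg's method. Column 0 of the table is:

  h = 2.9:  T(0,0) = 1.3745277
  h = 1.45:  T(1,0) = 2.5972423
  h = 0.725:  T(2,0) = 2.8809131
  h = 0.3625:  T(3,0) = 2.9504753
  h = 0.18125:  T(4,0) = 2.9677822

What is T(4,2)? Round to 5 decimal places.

Richardson extrapolation on the trapezoidal column (denominator 4−1=3):
T(3,1) = (4·2.9504753 − 2.8809131) / 3 = 2.9736627
T(4,1) = (4·2.9677822 − 2.9504753) / 3 = 2.9735512
T(4,2) = (16·2.9735512 − 2.9736627) / 15 = 2.9735438

2.97354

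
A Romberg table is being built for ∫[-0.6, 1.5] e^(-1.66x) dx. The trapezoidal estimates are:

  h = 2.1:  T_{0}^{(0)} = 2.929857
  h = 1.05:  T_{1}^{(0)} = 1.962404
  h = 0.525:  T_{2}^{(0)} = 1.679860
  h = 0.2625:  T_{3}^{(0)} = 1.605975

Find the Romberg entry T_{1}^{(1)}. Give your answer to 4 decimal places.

1.6399

Richardson extrapolation on the trapezoidal column (denominator 4−1=3):
T_{1}^{(1)} = 1.962404 + (1.962404 − 2.929857)/3 = 1.639920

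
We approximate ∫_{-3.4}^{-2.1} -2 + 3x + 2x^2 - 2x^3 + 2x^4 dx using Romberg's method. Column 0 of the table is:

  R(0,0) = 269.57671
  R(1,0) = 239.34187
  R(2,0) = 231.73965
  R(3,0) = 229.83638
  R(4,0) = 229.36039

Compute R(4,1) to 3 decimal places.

229.202

Richardson extrapolation on the trapezoidal column (denominator 4−1=3):
R(4,1) = 229.36039 + (229.36039 − 229.83638)/3 = 229.20173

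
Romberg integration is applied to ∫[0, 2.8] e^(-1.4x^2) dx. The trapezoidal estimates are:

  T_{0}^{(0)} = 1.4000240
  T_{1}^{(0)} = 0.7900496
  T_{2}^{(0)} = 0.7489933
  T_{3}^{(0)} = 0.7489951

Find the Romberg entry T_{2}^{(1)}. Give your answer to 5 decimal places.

0.73531

Richardson extrapolation on the trapezoidal column (denominator 4−1=3):
T_{2}^{(1)} = (4·0.7489933 − 0.7900496) / 3 = 0.7353079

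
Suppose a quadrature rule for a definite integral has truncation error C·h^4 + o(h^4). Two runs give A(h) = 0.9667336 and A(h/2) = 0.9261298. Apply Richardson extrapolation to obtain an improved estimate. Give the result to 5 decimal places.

0.92342

The leading error scales as h^4; refining by a factor of 2 reduces it by 2^4 = 16.
Extrapolated value = (16·A(h/2) − A(h)) / (16 − 1)
= (16·0.9261298 − 0.9667336) / 15
= 13.8513432 / 15 = 0.9234229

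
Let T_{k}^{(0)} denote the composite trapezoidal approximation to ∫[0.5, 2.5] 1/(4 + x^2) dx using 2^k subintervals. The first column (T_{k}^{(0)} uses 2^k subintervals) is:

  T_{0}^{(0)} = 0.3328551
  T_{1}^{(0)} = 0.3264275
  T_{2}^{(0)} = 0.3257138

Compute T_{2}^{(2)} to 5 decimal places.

Richardson extrapolation on the trapezoidal column (denominator 4−1=3):
T_{1}^{(1)} = 0.3264275 + (0.3264275 − 0.3328551)/3 = 0.3242850
T_{2}^{(1)} = (4·0.3257138 − 0.3264275) / 3 = 0.3254759
T_{2}^{(2)} = 0.3254759 + (0.3254759 − 0.3242850)/15 = 0.3255553

0.32556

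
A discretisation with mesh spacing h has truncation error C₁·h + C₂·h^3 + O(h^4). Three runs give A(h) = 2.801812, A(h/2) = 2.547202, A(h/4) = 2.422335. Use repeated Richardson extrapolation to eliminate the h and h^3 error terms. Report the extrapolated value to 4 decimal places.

2.2982

First eliminate the h term (factor 2^1 = 2):
  B₁ = (2·2.547202 − 2.801812)/1 = 2.292592
  B₂ = (2·2.422335 − 2.547202)/1 = 2.297468
Then eliminate the h^3 term (factor 2^3 = 8):
  (8·2.297468 − 2.292592)/7 = 2.298165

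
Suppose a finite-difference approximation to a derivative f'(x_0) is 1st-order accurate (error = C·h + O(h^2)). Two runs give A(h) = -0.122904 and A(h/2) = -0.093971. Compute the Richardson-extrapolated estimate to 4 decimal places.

-0.0650

The leading error scales as h; refining by a factor of 2 reduces it by 2^1 = 2.
Extrapolated value = (2·A(h/2) − A(h)) / (2 − 1)
= (2·(-0.093971) − (-0.122904)) / 1
= -0.065038 / 1 = -0.065038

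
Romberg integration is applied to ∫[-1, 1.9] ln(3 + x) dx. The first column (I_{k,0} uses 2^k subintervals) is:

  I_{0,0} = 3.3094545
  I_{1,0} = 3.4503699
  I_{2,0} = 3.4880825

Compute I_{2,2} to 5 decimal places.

3.50087

Richardson extrapolation on the trapezoidal column (denominator 4−1=3):
I_{1,1} = (4·3.4503699 − 3.3094545) / 3 = 3.4973417
I_{2,1} = 3.4880825 + (3.4880825 − 3.4503699)/3 = 3.5006534
I_{2,2} = (16·3.5006534 − 3.4973417) / 15 = 3.5008742
(Column j=1 coincides with Simpson's rule on the same nodes.)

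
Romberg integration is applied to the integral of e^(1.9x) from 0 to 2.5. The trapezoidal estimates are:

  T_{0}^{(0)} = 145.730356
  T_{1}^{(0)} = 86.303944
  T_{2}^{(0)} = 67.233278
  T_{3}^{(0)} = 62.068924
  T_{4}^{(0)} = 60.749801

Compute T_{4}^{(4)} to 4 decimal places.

T_{1}^{(1)} = 86.303944 + (86.303944 − 145.730356)/3 = 66.495140
T_{2}^{(1)} = 67.233278 + (67.233278 − 86.303944)/3 = 60.876389
T_{3}^{(1)} = (4·62.068924 − 67.233278) / 3 = 60.347473
T_{4}^{(1)} = 60.749801 + (60.749801 − 62.068924)/3 = 60.310093
T_{2}^{(2)} = (16·60.876389 − 66.495140) / 15 = 60.501806
T_{3}^{(2)} = (16·60.347473 − 60.876389) / 15 = 60.312212
T_{4}^{(2)} = (16·60.310093 − 60.347473) / 15 = 60.307601
T_{3}^{(3)} = (64·60.312212 − 60.501806) / 63 = 60.309203
T_{4}^{(3)} = (64·60.307601 − 60.312212) / 63 = 60.307528
T_{4}^{(4)} = (256·60.307528 − 60.309203) / 255 = 60.307521

60.3075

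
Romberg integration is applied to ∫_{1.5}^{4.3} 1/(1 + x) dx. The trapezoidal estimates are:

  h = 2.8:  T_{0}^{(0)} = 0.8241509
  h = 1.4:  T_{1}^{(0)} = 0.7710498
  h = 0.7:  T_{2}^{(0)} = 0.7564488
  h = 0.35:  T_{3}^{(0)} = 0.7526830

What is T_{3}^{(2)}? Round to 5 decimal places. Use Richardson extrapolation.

Richardson extrapolation on the trapezoidal column (denominator 4−1=3):
T_{2}^{(1)} = 0.7564488 + (0.7564488 − 0.7710498)/3 = 0.7515818
T_{3}^{(1)} = 0.7526830 + (0.7526830 − 0.7564488)/3 = 0.7514277
T_{3}^{(2)} = 0.7514277 + (0.7514277 − 0.7515818)/15 = 0.7514174
(Column j=1 coincides with Simpson's rule on the same nodes.)

0.75142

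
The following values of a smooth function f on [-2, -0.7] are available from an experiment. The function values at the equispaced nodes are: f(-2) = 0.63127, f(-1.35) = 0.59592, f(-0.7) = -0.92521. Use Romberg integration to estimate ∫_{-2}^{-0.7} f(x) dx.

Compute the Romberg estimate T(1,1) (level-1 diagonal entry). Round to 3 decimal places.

0.453

T(0,0) (trapezoid, 1 panel, h=1.3000): -0.19106
T(1,0) (trapezoid, 2 panels, h=0.6500): 0.29182
T(1,1) = 0.29182 + (0.29182 − (-0.19106))/3 = 0.45278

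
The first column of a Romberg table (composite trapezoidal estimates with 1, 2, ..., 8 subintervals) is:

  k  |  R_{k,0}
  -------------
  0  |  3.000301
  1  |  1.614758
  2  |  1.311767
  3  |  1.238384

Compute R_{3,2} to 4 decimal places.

Richardson extrapolation on the trapezoidal column (denominator 4−1=3):
R_{2,1} = 1.311767 + (1.311767 − 1.614758)/3 = 1.210770
R_{3,1} = (4·1.238384 − 1.311767) / 3 = 1.213923
R_{3,2} = (16·1.213923 − 1.210770) / 15 = 1.214133
(Column j=1 coincides with Simpson's rule on the same nodes.)

1.2141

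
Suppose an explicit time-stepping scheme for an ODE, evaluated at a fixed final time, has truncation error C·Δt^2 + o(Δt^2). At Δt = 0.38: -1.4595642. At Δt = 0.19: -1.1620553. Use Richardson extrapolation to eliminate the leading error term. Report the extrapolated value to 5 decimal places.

The leading error scales as Δt^2; refining by a factor of 2 reduces it by 2^2 = 4.
Extrapolated value = (4·A(Δt/2) − A(Δt)) / (4 − 1)
= (4·(-1.1620553) − (-1.4595642)) / 3
= -3.1886570 / 3 = -1.0628857

-1.06289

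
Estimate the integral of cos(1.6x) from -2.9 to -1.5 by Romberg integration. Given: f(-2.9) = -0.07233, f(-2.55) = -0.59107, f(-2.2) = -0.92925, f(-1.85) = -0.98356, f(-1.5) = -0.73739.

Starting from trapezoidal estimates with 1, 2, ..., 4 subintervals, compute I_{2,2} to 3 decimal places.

I_{0,0} (trapezoid, 1 panel, h=1.4000): -0.56680
I_{1,0} (trapezoid, 2 panels, h=0.7000): -0.93388
I_{2,0} (trapezoid, 4 panels, h=0.3500): -1.01806
I_{1,1} = -0.93388 + (-0.93388 − (-0.56680))/3 = -1.05624
I_{2,1} = -1.01806 + (-1.01806 − (-0.93388))/3 = -1.04612
I_{2,2} = -1.04612 + (-1.04612 − (-1.05624))/15 = -1.04545

-1.045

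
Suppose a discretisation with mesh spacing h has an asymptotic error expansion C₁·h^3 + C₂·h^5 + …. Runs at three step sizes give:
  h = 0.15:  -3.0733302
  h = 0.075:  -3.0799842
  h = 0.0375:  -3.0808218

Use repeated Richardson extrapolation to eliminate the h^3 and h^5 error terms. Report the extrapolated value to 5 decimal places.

First eliminate the h^3 term (factor 2^3 = 8):
  B₁ = (8·(-3.0799842) − (-3.0733302))/7 = -3.0809348
  B₂ = (8·(-3.0808218) − (-3.0799842))/7 = -3.0809415
Then eliminate the h^5 term (factor 2^5 = 32):
  (32·(-3.0809415) − (-3.0809348))/31 = -3.0809417

-3.08094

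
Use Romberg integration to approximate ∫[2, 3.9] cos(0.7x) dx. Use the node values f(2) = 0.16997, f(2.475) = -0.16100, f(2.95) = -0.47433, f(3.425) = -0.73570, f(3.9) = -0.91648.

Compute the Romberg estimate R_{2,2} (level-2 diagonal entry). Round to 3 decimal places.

-0.836

R_{0,0} (trapezoid, 1 panel, h=1.9000): -0.70918
R_{1,0} (trapezoid, 2 panels, h=0.9500): -0.80521
R_{2,0} (trapezoid, 4 panels, h=0.4750): -0.82854
R_{1,1} = -0.80521 + (-0.80521 − (-0.70918))/3 = -0.83722
R_{2,1} = -0.82854 + (-0.82854 − (-0.80521))/3 = -0.83632
R_{2,2} = -0.83632 + (-0.83632 − (-0.83722))/15 = -0.83626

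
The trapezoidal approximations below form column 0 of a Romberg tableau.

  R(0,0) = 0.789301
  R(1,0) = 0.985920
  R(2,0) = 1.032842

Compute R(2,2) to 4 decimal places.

1.0483

R(1,1) = (4·0.985920 − 0.789301) / 3 = 1.051460
R(2,1) = (4·1.032842 − 0.985920) / 3 = 1.048483
R(2,2) = (16·1.048483 − 1.051460) / 15 = 1.048285
(Column j=1 coincides with Simpson's rule on the same nodes.)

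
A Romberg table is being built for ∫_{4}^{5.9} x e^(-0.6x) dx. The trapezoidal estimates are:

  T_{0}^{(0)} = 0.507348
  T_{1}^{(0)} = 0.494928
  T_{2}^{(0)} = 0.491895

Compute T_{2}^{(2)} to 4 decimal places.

0.4909

Richardson extrapolation on the trapezoidal column (denominator 4−1=3):
T_{1}^{(1)} = (4·0.494928 − 0.507348) / 3 = 0.490788
T_{2}^{(1)} = 0.491895 + (0.491895 − 0.494928)/3 = 0.490884
T_{2}^{(2)} = 0.490884 + (0.490884 − 0.490788)/15 = 0.490890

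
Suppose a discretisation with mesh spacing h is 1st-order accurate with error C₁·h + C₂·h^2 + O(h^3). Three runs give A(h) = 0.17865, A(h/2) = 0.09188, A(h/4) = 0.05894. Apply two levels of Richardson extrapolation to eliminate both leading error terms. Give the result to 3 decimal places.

First eliminate the h term (factor 2^1 = 2):
  B₁ = (2·0.09188 − 0.17865)/1 = 0.00511
  B₂ = (2·0.05894 − 0.09188)/1 = 0.02600
Then eliminate the h^2 term (factor 2^2 = 4):
  (4·0.02600 − 0.00511)/3 = 0.03296

0.033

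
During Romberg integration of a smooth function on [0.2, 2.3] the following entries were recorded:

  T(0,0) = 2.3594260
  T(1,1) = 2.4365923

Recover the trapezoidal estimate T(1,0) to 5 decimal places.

From T(1,1) = (4·T(1,0) − T(0,0))/3, solve for T(1,0):
4·T(1,0) = 3·2.4365923 + 2.3594260 = 9.6692029
T(1,0) = 2.4173007

2.41730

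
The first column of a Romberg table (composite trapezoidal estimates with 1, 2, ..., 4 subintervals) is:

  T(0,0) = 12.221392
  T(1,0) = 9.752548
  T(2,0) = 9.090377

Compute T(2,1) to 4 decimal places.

8.8697

T(2,1) = (4·9.090377 − 9.752548) / 3 = 8.869653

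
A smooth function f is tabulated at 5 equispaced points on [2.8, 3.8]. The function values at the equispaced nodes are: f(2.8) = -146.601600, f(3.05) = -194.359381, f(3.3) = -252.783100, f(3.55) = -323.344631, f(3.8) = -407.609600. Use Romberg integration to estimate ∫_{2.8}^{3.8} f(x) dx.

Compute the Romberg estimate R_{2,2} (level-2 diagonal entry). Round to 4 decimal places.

-260.8823

R_{0,0} (trapezoid, 1 panel, h=1.0000): -277.105600
R_{1,0} (trapezoid, 2 panels, h=0.5000): -264.944350
R_{2,0} (trapezoid, 4 panels, h=0.2500): -261.898178
R_{1,1} = -264.944350 + (-264.944350 − (-277.105600))/3 = -260.890600
R_{2,1} = -261.898178 + (-261.898178 − (-264.944350))/3 = -260.882787
R_{2,2} = -260.882787 + (-260.882787 − (-260.890600))/15 = -260.882266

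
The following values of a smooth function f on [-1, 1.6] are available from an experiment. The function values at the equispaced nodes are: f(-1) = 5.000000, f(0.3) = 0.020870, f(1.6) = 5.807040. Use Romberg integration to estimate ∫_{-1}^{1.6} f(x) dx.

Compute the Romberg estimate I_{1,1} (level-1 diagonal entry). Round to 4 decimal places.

4.7192

I_{0,0} (trapezoid, 1 panel, h=2.6000): 14.049152
I_{1,0} (trapezoid, 2 panels, h=1.3000): 7.051707
I_{1,1} = 7.051707 + (7.051707 − 14.049152)/3 = 4.719225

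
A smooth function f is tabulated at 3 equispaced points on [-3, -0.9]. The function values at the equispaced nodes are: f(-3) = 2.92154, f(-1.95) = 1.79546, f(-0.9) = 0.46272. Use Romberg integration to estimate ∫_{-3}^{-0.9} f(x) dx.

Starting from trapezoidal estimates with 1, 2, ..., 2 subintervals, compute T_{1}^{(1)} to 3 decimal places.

T_{0}^{(0)} (trapezoid, 1 panel, h=2.1000): 3.55347
T_{1}^{(0)} (trapezoid, 2 panels, h=1.0500): 3.66197
T_{1}^{(1)} = 3.66197 + (3.66197 − 3.55347)/3 = 3.69814

3.698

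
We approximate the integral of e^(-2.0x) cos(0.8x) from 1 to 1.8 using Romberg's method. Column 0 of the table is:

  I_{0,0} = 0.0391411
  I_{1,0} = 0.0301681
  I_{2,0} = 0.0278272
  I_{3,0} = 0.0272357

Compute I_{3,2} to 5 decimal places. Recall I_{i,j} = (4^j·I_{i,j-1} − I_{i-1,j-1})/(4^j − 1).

0.02704

Richardson extrapolation on the trapezoidal column (denominator 4−1=3):
I_{2,1} = 0.0278272 + (0.0278272 − 0.0301681)/3 = 0.0270469
I_{3,1} = 0.0272357 + (0.0272357 − 0.0278272)/3 = 0.0270385
I_{3,2} = (16·0.0270385 − 0.0270469) / 15 = 0.0270379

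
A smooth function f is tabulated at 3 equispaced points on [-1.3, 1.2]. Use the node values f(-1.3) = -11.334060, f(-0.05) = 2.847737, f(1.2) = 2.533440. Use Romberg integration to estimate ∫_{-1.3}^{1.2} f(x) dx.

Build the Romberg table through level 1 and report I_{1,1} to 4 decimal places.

1.0793

I_{0,0} (trapezoid, 1 panel, h=2.5000): -11.000775
I_{1,0} (trapezoid, 2 panels, h=1.2500): -1.940716
I_{1,1} = -1.940716 + (-1.940716 − (-11.000775))/3 = 1.079304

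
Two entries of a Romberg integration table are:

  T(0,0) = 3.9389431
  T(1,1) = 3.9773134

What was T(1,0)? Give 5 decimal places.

From T(1,1) = (4·T(1,0) − T(0,0))/3, solve for T(1,0):
4·T(1,0) = 3·3.9773134 + 3.9389431 = 15.8708833
T(1,0) = 3.9677208

3.96772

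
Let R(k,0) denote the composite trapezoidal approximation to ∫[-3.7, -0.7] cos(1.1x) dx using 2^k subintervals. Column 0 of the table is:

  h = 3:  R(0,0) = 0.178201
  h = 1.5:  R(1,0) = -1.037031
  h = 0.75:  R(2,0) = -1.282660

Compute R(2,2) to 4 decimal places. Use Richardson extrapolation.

Richardson extrapolation on the trapezoidal column (denominator 4−1=3):
R(1,1) = -1.037031 + (-1.037031 − 0.178201)/3 = -1.442108
R(2,1) = -1.282660 + (-1.282660 − (-1.037031))/3 = -1.364536
R(2,2) = -1.364536 + (-1.364536 − (-1.442108))/15 = -1.359365

-1.3594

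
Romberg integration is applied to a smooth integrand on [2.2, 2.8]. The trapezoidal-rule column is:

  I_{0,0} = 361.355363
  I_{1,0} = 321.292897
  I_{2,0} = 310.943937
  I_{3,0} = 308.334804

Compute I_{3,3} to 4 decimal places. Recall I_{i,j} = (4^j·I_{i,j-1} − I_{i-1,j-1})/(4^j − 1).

307.4631

I_{1,1} = (4·321.292897 − 361.355363) / 3 = 307.938742
I_{2,1} = 310.943937 + (310.943937 − 321.292897)/3 = 307.494284
I_{3,1} = (4·308.334804 − 310.943937) / 3 = 307.465093
I_{2,2} = (16·307.494284 − 307.938742) / 15 = 307.464653
I_{3,2} = (16·307.465093 − 307.494284) / 15 = 307.463147
I_{3,3} = (64·307.463147 − 307.464653) / 63 = 307.463123
(Column j=1 coincides with Simpson's rule on the same nodes.)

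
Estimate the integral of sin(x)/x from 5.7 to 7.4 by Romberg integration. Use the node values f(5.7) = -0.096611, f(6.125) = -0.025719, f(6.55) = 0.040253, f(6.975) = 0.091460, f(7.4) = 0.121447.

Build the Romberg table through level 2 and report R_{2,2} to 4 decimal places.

R_{0,0} (trapezoid, 1 panel, h=1.7000): 0.021111
R_{1,0} (trapezoid, 2 panels, h=0.8500): 0.044770
R_{2,0} (trapezoid, 4 panels, h=0.4250): 0.050325
R_{1,1} = 0.044770 + (0.044770 − 0.021111)/3 = 0.052656
R_{2,1} = 0.050325 + (0.050325 − 0.044770)/3 = 0.052177
R_{2,2} = 0.052177 + (0.052177 − 0.052656)/15 = 0.052145

0.0521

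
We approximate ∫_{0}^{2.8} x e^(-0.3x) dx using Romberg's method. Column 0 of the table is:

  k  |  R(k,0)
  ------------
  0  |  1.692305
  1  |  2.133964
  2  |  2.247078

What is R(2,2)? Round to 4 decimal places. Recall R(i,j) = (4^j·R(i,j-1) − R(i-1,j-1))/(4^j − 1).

2.2850

Richardson extrapolation on the trapezoidal column (denominator 4−1=3):
R(1,1) = 2.133964 + (2.133964 − 1.692305)/3 = 2.281184
R(2,1) = 2.247078 + (2.247078 − 2.133964)/3 = 2.284783
R(2,2) = (16·2.284783 − 2.281184) / 15 = 2.285023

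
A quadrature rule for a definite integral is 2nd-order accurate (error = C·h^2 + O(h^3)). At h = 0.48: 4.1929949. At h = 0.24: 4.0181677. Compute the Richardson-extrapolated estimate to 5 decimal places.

3.95989

The leading error scales as h^2; refining by a factor of 2 reduces it by 2^2 = 4.
Extrapolated value = (4·A(h/2) − A(h)) / (4 − 1)
= (4·4.0181677 − 4.1929949) / 3
= 11.8796759 / 3 = 3.9598920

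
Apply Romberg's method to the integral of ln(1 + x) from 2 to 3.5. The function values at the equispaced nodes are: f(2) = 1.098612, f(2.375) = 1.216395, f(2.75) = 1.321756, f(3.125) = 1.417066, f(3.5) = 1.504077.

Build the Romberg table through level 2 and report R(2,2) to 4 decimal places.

1.9725

R(0,0) (trapezoid, 1 panel, h=1.5000): 1.952017
R(1,0) (trapezoid, 2 panels, h=0.7500): 1.967325
R(2,0) (trapezoid, 4 panels, h=0.3750): 1.971211
R(1,1) = 1.967325 + (1.967325 − 1.952017)/3 = 1.972428
R(2,1) = 1.971211 + (1.971211 − 1.967325)/3 = 1.972506
R(2,2) = 1.972506 + (1.972506 − 1.972428)/15 = 1.972511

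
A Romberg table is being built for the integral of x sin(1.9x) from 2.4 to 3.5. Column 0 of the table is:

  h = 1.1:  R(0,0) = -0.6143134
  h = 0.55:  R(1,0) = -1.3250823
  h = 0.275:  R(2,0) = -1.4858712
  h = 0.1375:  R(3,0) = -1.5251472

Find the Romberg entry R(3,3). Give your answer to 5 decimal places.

-1.53816

R(1,1) = -1.3250823 + (-1.3250823 − (-0.6143134))/3 = -1.5620053
R(2,1) = -1.4858712 + (-1.4858712 − (-1.3250823))/3 = -1.5394675
R(3,1) = (4·(-1.5251472) − (-1.4858712)) / 3 = -1.5382392
R(2,2) = (16·(-1.5394675) − (-1.5620053)) / 15 = -1.5379650
R(3,2) = -1.5382392 + (-1.5382392 − (-1.5394675))/15 = -1.5381573
R(3,3) = -1.5381573 + (-1.5381573 − (-1.5379650))/63 = -1.5381604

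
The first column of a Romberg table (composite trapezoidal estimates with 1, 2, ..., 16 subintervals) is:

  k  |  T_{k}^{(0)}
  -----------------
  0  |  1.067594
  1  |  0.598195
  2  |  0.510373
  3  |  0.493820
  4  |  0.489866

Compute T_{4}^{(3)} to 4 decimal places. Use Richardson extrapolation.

Richardson extrapolation on the trapezoidal column (denominator 4−1=3):
T_{2}^{(1)} = (4·0.510373 − 0.598195) / 3 = 0.481099
T_{3}^{(1)} = 0.493820 + (0.493820 − 0.510373)/3 = 0.488302
T_{4}^{(1)} = 0.489866 + (0.489866 − 0.493820)/3 = 0.488548
T_{3}^{(2)} = (16·0.488302 − 0.481099) / 15 = 0.488782
T_{4}^{(2)} = 0.488548 + (0.488548 − 0.488302)/15 = 0.488564
T_{4}^{(3)} = (64·0.488564 − 0.488782) / 63 = 0.488561

0.4886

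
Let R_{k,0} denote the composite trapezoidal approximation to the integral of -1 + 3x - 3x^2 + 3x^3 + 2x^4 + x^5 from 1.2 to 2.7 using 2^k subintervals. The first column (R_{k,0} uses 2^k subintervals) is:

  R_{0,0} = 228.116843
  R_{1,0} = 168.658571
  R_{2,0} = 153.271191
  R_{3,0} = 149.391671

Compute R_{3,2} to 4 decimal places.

Richardson extrapolation on the trapezoidal column (denominator 4−1=3):
R_{2,1} = (4·153.271191 − 168.658571) / 3 = 148.142064
R_{3,1} = (4·149.391671 − 153.271191) / 3 = 148.098498
R_{3,2} = 148.098498 + (148.098498 − 148.142064)/15 = 148.095594
(Column j=1 coincides with Simpson's rule on the same nodes.)

148.0956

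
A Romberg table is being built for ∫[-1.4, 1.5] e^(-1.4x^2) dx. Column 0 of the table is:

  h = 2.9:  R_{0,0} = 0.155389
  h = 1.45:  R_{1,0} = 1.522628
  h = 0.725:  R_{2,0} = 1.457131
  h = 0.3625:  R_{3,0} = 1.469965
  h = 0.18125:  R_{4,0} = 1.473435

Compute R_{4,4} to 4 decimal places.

1.4746

R_{1,1} = (4·1.522628 − 0.155389) / 3 = 1.978374
R_{2,1} = 1.457131 + (1.457131 − 1.522628)/3 = 1.435299
R_{3,1} = 1.469965 + (1.469965 − 1.457131)/3 = 1.474243
R_{4,1} = (4·1.473435 − 1.469965) / 3 = 1.474592
R_{2,2} = (16·1.435299 − 1.978374) / 15 = 1.399094
R_{3,2} = 1.474243 + (1.474243 − 1.435299)/15 = 1.476839
R_{4,2} = (16·1.474592 − 1.474243) / 15 = 1.474615
R_{3,3} = 1.476839 + (1.476839 − 1.399094)/63 = 1.478073
R_{4,3} = 1.474615 + (1.474615 − 1.476839)/63 = 1.474580
R_{4,4} = 1.474580 + (1.474580 − 1.478073)/255 = 1.474566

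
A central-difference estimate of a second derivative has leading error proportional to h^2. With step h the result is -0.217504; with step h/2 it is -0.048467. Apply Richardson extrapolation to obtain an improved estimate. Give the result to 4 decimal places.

The leading error scales as h^2; refining by a factor of 2 reduces it by 2^2 = 4.
Extrapolated value = (4·A(h/2) − A(h)) / (4 − 1)
= (4·(-0.048467) − (-0.217504)) / 3
= 0.023636 / 3 = 0.007879

0.0079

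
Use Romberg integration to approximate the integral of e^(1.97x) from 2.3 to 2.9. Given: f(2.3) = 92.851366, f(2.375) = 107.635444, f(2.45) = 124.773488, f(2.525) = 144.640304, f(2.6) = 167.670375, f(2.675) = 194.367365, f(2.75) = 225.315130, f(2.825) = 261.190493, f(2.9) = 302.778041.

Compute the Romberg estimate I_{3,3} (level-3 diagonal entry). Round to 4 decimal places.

106.5618

I_{0,0} (trapezoid, 1 panel, h=0.6000): 118.688822
I_{1,0} (trapezoid, 2 panels, h=0.3000): 109.645524
I_{2,0} (trapezoid, 4 panels, h=0.1500): 107.336054
I_{3,0} (trapezoid, 8 panels, h=0.0750): 106.755548
I_{1,1} = 109.645524 + (109.645524 − 118.688822)/3 = 106.631091
I_{2,1} = 107.336054 + (107.336054 − 109.645524)/3 = 106.566231
I_{3,1} = 106.755548 + (106.755548 − 107.336054)/3 = 106.562046
I_{2,2} = 106.566231 + (106.566231 − 106.631091)/15 = 106.561907
I_{3,2} = 106.562046 + (106.562046 − 106.566231)/15 = 106.561767
I_{3,3} = 106.561767 + (106.561767 − 106.561907)/63 = 106.561765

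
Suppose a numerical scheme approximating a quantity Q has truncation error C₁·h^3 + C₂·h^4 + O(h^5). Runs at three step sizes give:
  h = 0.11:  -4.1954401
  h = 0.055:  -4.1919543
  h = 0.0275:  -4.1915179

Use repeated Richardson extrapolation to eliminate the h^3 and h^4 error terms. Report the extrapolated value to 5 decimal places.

First eliminate the h^3 term (factor 2^3 = 8):
  B₁ = (8·(-4.1919543) − (-4.1954401))/7 = -4.1914563
  B₂ = (8·(-4.1915179) − (-4.1919543))/7 = -4.1914556
Then eliminate the h^4 term (factor 2^4 = 16):
  (16·(-4.1914556) − (-4.1914563))/15 = -4.1914556

-4.19146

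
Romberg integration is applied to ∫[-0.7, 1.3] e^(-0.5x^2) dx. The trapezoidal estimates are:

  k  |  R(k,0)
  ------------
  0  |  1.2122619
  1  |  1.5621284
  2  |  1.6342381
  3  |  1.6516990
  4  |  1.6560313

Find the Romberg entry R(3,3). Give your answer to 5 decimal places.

1.65748

Richardson extrapolation on the trapezoidal column (denominator 4−1=3):
R(1,1) = (4·1.5621284 − 1.2122619) / 3 = 1.6787506
R(2,1) = (4·1.6342381 − 1.5621284) / 3 = 1.6582747
R(3,1) = 1.6516990 + (1.6516990 − 1.6342381)/3 = 1.6575193
R(2,2) = (16·1.6582747 − 1.6787506) / 15 = 1.6569096
R(3,2) = 1.6575193 + (1.6575193 − 1.6582747)/15 = 1.6574689
R(3,3) = 1.6574689 + (1.6574689 − 1.6569096)/63 = 1.6574778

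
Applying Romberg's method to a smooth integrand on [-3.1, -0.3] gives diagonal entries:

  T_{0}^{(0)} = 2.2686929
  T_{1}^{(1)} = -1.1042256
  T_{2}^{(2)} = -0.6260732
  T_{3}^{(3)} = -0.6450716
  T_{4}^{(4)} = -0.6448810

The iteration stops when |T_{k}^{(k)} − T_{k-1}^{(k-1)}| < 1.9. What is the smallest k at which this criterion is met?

k = 2

|T_{1}^{(1)} − T_{0}^{(0)}| = 3.3729185 ≥ 1.9
|T_{2}^{(2)} − T_{1}^{(1)}| = 0.4781524 < 1.9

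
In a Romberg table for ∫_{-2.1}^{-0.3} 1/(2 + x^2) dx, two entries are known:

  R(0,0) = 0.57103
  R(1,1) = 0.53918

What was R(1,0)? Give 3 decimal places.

From R(1,1) = (4·R(1,0) − R(0,0))/3, solve for R(1,0):
4·R(1,0) = 3·0.53918 + 0.57103 = 2.18857
R(1,0) = 0.54714

0.547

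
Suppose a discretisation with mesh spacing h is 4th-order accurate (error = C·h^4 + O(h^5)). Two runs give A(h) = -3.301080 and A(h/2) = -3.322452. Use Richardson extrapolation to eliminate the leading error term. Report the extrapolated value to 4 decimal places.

-3.3239

Extrapolated value = (16·A(h/2) − A(h)) / (16 − 1)
= (16·(-3.322452) − (-3.301080)) / 15
= -49.858152 / 15 = -3.323877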